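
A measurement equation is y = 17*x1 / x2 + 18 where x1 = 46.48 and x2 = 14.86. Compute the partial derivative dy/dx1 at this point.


y = 17*x1 / x2 + 18
dy/dx1 = 17/x2
Evaluate at x2 = 14.86: c1 = 17 / 14.86
c1 = 1.1440

1.1440


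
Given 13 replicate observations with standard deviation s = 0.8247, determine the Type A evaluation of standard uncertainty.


u_A = s / sqrt(n)
u_A = 0.8247 / sqrt(13)
u_A = 0.8247 / 3.6055513
u_A = 0.2287

0.2287


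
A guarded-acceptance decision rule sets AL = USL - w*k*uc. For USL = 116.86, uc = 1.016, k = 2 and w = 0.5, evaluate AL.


U = k * uc = 2 * 1.016 = 2.032
guard band g = w * U = 0.5 * 2.032 = 1.016
AL = USL - g = 116.86 - 1.016
AL = 115.8440

115.8440


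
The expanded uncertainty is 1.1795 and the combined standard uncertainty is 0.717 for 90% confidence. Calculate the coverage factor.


k = U / uc
k = 1.1795 / 0.717
k = 1.645

1.645


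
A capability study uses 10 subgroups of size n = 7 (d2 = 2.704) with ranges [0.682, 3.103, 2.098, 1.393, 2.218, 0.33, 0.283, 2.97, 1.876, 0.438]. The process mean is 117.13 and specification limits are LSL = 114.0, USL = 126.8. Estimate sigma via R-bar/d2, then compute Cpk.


R_bar = (0.682 + 3.103 + 2.098 + 1.393 + 2.218 + 0.33 + 0.283 + 2.97 + 1.876 + 0.438) / 10 = 1.5391
sigma = R_bar / d2 = 1.5391 / 2.704 = 0.56919379
Cp = (USL - LSL)/(6*sigma) = (126.8 - 114.0)/(6*0.56919379) = 3.7480
Cpu = (126.8 - 117.13)/(3*0.56919379) = 5.6630
Cpl = (117.13 - 114.0)/(3*0.56919379) = 1.8330
Cpk = min(Cpu, Cpl) = 1.8330

1.8330


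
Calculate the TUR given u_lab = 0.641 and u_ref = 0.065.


TUR = u_lab / u_ref
= 0.641 / 0.065
= 9.8615

9.8615


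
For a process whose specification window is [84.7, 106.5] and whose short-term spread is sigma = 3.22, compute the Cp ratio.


Cp = (USL - LSL) / (6 * sigma)
= (106.5 - 84.7) / (6 * 3.22)
= 21.8000 / 19.3200
= 1.1284

1.1284


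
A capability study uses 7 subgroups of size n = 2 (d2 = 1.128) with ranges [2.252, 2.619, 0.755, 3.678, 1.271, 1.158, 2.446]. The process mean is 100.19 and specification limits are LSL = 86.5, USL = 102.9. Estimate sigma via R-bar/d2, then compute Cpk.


R_bar = (2.252 + 2.619 + 0.755 + 3.678 + 1.271 + 1.158 + 2.446) / 7 = 2.0255714
sigma = R_bar / d2 = 2.0255714 / 1.128 = 1.7957193
Cp = (USL - LSL)/(6*sigma) = (102.9 - 86.5)/(6*1.7957193) = 1.5221
Cpu = (102.9 - 100.19)/(3*1.7957193) = 0.5030
Cpl = (100.19 - 86.5)/(3*1.7957193) = 2.5412
Cpk = min(Cpu, Cpl) = 0.5030

0.5030


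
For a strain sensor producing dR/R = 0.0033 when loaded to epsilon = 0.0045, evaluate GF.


GF = (dR/R) / epsilon
= 0.0033 / 0.0045
= 0.7333

0.7333


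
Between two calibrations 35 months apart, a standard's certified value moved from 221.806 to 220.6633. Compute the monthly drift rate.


rate = (v2 - v1) / months
= (220.6633 - 221.806) / 35
= -1.1427 / 35
= -0.0326

-0.0326


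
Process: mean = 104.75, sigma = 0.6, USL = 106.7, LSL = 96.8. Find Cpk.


Cpu = (USL - mean) / (3*sigma) = (106.7 - 104.75) / (3*0.6) = 1.0833
Cpl = (mean - LSL) / (3*sigma) = (104.75 - 96.8) / (3*0.6) = 4.4167
Cpk = min(Cpu, Cpl) = 1.0833

1.0833


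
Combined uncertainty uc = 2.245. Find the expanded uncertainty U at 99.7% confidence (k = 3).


U = k * uc
U = 3 * 2.245
U = 6.7350

6.7350


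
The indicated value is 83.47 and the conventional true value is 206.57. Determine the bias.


Systematic error = measured - true
= 83.47 - 206.57
= -123.1000

-123.1000


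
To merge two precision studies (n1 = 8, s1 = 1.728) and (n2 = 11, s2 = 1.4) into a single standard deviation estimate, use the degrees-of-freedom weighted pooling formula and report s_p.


s_p = sqrt(((n1-1)*s1^2 + (n2-1)*s2^2) / (n1+n2-2))
numerator = (8-1)*1.728^2 + (11-1)*1.4^2 = 20.901888 + 19.6 = 40.501888
denominator = 8 + 11 - 2 = 17
s_p^2 = 40.501888 / 17 = 2.382464
s_p = sqrt(2.382464) = 1.5435

1.5435


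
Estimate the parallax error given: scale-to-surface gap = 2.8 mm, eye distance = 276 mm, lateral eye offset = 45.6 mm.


error = h * offset / d
= 2.8 * 45.6 / 276
= 0.4626

0.4626


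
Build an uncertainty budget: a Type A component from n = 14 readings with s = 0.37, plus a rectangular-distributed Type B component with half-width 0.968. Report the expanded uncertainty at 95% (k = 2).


u_A = s / sqrt(n) = 0.37 / sqrt(14) = 0.09888666
u_B = half_width / sqrt(3) = 0.968 / sqrt(3) = 0.55887506
uc = sqrt(u_A^2 + u_B^2) = sqrt(0.09888666^2 + 0.55887506^2) = 0.56755608
U = k * uc = 2 * 0.56755608
U = 1.1351

1.1351


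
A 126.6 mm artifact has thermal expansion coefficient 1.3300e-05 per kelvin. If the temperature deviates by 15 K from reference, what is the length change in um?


dL = L * alpha * dT
= 126.6 * 1.3300e-05 * 15
= 0.0252567 mm
dL_um = 0.0252567 * 1000 = 25.2567 um

25.2567


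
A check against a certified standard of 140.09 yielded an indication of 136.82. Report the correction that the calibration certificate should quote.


Correction = standard - reading
= 140.09 - 136.82
= 3.2700

3.2700


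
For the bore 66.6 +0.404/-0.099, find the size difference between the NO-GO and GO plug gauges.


GO = nominal - lower_tol (smallest hole = maximum material condition)
GO = 66.6 - 0.099 = 66.501
NO-GO = nominal + upper_tol (largest hole = least material condition)
NO-GO = 66.6 + 0.404 = 67.004
spread = NO-GO - GO = 67.004 - 66.501 = 0.5030

0.5030


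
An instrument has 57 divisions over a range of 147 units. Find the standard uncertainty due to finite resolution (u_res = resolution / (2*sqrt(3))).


resolution = range / divisions
resolution = 147 / 57 = 2.5789474
u_res = resolution / (2*sqrt(3))
u_res = 2.5789474 / 3.4641016
u_res = 0.7445

0.7445


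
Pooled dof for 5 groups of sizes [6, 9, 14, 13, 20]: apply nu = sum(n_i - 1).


nu = sum_i (n_i - 1)
nu = ((6 - 1) + (9 - 1) + (14 - 1) + (13 - 1) + (20 - 1))
nu = 5 + 8 + 13 + 12 + 19
nu = 57

57


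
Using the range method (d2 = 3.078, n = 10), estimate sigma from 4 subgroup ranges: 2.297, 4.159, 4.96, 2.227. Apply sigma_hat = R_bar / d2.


R_bar = (2.297 + 4.159 + 4.96 + 2.227) / 4
R_bar = 13.643 / 4 = 3.41075
sigma_hat = R_bar / d2 = 3.41075 / 3.078 = 1.1081

1.1081


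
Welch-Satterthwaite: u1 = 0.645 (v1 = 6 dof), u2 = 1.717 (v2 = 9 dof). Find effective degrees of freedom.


uc = sqrt(u1^2 + u2^2) = sqrt(0.645^2 + 1.717^2) = 1.8341521
v_eff = uc^4 / (u1^4/v1 + u2^4/v2)
= 1.8341521^4 / (0.645^4/6 + 1.717^4/9)
= 11.317263 / 0.99453822
v_eff = 11.3794

11.3794


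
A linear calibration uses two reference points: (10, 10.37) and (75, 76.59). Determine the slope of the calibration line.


slope = (y2 - y1) / (x2 - x1)
= (76.59 - 10.37) / (75 - 10)
= 66.2200 / 65
= 1.0188

1.0188


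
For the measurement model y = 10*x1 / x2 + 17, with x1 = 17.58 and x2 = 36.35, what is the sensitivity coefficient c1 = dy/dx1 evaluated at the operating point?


y = 10*x1 / x2 + 17
dy/dx1 = 10/x2
Evaluate at x2 = 36.35: c1 = 10 / 36.35
c1 = 0.2751

0.2751


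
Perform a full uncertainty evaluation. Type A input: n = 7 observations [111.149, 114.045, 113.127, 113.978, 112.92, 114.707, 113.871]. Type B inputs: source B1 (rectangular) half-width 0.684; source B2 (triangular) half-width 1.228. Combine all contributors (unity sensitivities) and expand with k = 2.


mean = (111.149 + 114.045 + 113.127 + 113.978 + 112.92 + 114.707 + 113.871) / 7 = 113.3995714
s = sqrt(sum((x - mean)^2)/(n-1)) = 1.1584564
u_A = s / sqrt(n) = 1.1584564 / sqrt(7) = 0.43785536
u_B1 = 0.684 / sqrt(3) = 0.39490758
u_B2 = 1.228 / sqrt(6) = 0.5013289
uc = sqrt(0.43785536^2 + 0.39490758^2 + 0.5013289^2) = 0.77395089
U = k * uc = 2 * 0.77395089
U = 1.5479

1.5479


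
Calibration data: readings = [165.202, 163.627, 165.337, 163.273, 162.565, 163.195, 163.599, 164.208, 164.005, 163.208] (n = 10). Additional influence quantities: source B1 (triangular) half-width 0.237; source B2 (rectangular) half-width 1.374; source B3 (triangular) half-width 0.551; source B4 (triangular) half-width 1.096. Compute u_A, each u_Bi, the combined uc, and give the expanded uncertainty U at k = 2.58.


mean = (165.202 + 163.627 + 165.337 + 163.273 + 162.565 + 163.195 + 163.599 + 164.208 + 164.005 + 163.208) / 10 = 163.8219
s = sqrt(sum((x - mean)^2)/(n-1)) = 0.88953414
u_A = s / sqrt(n) = 0.88953414 / sqrt(10) = 0.28129539
u_B1 = 0.237 / sqrt(6) = 0.096754845
u_B2 = 1.374 / sqrt(3) = 0.79327927
u_B3 = 0.551 / sqrt(6) = 0.22494481
u_B4 = 1.096 / sqrt(6) = 0.44744013
uc = sqrt(0.28129539^2 + 0.096754845^2 + 0.79327927^2 + 0.22494481^2 + 0.44744013^2) = 0.98416637
U = k * uc = 2.58 * 0.98416637
U = 2.5391

2.5391


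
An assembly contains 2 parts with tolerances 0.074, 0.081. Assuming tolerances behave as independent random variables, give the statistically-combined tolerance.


RSS = sqrt(0.074^2 + 0.081^2)
= sqrt(0.012037)
= 0.1097

0.1097


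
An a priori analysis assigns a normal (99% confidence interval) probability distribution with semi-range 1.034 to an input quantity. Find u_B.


u_B = half_width / 2.576
u_B = 1.034 / 2.576
u_B = 0.4014

0.4014


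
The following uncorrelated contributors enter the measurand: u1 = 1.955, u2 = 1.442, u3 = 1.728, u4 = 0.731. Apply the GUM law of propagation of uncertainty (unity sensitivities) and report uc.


uc = sqrt(1.955^2 + 1.442^2 + 1.728^2 + 0.731^2)
uc = sqrt(9.421734)
uc = 3.0695

3.0695


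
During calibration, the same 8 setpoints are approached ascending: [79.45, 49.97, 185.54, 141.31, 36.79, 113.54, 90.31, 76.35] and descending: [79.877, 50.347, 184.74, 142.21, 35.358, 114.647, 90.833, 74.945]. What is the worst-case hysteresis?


|79.45 - 79.877| = 0.4270
|49.97 - 50.347| = 0.3770
|185.54 - 184.74| = 0.8000
|141.31 - 142.21| = 0.9000
|36.79 - 35.358| = 1.4320
|113.54 - 114.647| = 1.1070
|90.31 - 90.833| = 0.5230
|76.35 - 74.945| = 1.4050
hysteresis = max(diffs) = 1.4320

1.4320


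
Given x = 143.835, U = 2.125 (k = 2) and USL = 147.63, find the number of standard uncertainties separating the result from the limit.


u = U / k = 2.125 / 2 = 1.0625
margin = |USL - x| = |147.63 - 143.835| = 3.795
z = margin / u = 3.795 / 1.0625
z = 3.5718

3.5718


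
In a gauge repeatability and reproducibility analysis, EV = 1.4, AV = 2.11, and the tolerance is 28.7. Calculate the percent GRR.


GRR = sqrt(EV^2 + AV^2) = sqrt(1.4^2 + 2.11^2) = 2.5322125
%GRR = GRR / tol * 100 = 2.5322125 / 28.7 * 100
%GRR = 8.8230

8.8230


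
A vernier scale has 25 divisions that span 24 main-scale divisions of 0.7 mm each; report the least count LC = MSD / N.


LC = MSD / n_div
= 0.7 / 25
= 0.0280

0.0280


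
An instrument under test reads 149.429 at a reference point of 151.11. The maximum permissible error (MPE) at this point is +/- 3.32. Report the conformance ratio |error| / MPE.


e = indication - reference = 149.429 - 151.11 = -1.6810
|e| = 1.6810
ratio = |e| / MPE = 1.6810 / 3.32
ratio = 0.5063

0.5063


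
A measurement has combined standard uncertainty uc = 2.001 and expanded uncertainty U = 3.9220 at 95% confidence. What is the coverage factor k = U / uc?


k = U / uc
k = 3.9220 / 2.001
k = 1.96

1.96


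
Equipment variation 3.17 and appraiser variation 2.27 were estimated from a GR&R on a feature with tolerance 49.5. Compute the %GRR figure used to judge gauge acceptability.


GRR = sqrt(EV^2 + AV^2) = sqrt(3.17^2 + 2.27^2) = 3.8989486
%GRR = GRR / tol * 100 = 3.8989486 / 49.5 * 100
%GRR = 7.8767

7.8767


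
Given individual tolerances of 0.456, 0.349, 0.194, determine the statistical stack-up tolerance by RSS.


RSS = sqrt(0.456^2 + 0.349^2 + 0.194^2)
= sqrt(0.367373)
= 0.6061

0.6061


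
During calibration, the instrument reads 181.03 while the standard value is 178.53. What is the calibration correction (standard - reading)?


Correction = standard - reading
= 178.53 - 181.03
= -2.5000

-2.5000


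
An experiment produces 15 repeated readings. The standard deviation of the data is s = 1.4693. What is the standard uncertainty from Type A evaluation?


u_A = s / sqrt(n)
u_A = 1.4693 / sqrt(15)
u_A = 1.4693 / 3.8729833
u_A = 0.3794

0.3794


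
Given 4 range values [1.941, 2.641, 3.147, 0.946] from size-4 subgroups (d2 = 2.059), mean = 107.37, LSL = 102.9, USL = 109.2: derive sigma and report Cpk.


R_bar = (1.941 + 2.641 + 3.147 + 0.946) / 4 = 2.16875
sigma = R_bar / d2 = 2.16875 / 2.059 = 1.0533026
Cp = (USL - LSL)/(6*sigma) = (109.2 - 102.9)/(6*1.0533026) = 0.9969
Cpu = (109.2 - 107.37)/(3*1.0533026) = 0.5791
Cpl = (107.37 - 102.9)/(3*1.0533026) = 1.4146
Cpk = min(Cpu, Cpl) = 0.5791

0.5791


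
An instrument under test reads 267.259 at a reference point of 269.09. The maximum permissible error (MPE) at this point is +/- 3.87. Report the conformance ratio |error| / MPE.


e = indication - reference = 267.259 - 269.09 = -1.8310
|e| = 1.8310
ratio = |e| / MPE = 1.8310 / 3.87
ratio = 0.4731

0.4731


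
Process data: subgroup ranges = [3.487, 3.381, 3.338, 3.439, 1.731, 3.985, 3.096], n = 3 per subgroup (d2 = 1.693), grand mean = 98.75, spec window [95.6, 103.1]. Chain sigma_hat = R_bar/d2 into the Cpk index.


R_bar = (3.487 + 3.381 + 3.338 + 3.439 + 1.731 + 3.985 + 3.096) / 7 = 3.2081429
sigma = R_bar / d2 = 3.2081429 / 1.693 = 1.8949456
Cp = (USL - LSL)/(6*sigma) = (103.1 - 95.6)/(6*1.8949456) = 0.6596
Cpu = (103.1 - 98.75)/(3*1.8949456) = 0.7652
Cpl = (98.75 - 95.6)/(3*1.8949456) = 0.5541
Cpk = min(Cpu, Cpl) = 0.5541

0.5541


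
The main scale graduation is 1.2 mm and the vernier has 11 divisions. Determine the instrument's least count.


LC = MSD / n_div
= 1.2 / 11
= 0.1091

0.1091


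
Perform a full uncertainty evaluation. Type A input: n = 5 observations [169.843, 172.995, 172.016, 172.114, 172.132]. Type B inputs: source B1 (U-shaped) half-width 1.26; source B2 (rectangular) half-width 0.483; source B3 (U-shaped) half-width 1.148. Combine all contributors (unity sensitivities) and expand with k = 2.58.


mean = (169.843 + 172.995 + 172.016 + 172.114 + 172.132) / 5 = 171.82
s = sqrt(sum((x - mean)^2)/(n-1)) = 1.1738132
u_A = s / sqrt(n) = 1.1738132 / sqrt(5) = 0.52494522
u_B1 = 1.26 / sqrt(2) = 0.89095454
u_B2 = 0.483 / sqrt(3) = 0.27886018
u_B3 = 1.148 / sqrt(2) = 0.81175858
uc = sqrt(0.52494522^2 + 0.89095454^2 + 0.27886018^2 + 0.81175858^2) = 1.3439057
U = k * uc = 2.58 * 1.3439057
U = 3.4673

3.4673


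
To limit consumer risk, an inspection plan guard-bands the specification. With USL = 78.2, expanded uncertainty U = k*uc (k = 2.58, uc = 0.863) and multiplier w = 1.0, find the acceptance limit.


U = k * uc = 2.58 * 0.863 = 2.22654
guard band g = w * U = 1.0 * 2.22654 = 2.22654
AL = USL - g = 78.2 - 2.22654
AL = 75.9735

75.9735


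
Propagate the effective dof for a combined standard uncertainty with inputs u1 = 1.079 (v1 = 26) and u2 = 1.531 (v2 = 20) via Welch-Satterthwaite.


uc = sqrt(u1^2 + u2^2) = sqrt(1.079^2 + 1.531^2) = 1.8730195
v_eff = uc^4 / (u1^4/v1 + u2^4/v2)
= 1.8730195^4 / (1.079^4/26 + 1.531^4/20)
= 12.307482 / 0.32684062
v_eff = 37.6559

37.6559


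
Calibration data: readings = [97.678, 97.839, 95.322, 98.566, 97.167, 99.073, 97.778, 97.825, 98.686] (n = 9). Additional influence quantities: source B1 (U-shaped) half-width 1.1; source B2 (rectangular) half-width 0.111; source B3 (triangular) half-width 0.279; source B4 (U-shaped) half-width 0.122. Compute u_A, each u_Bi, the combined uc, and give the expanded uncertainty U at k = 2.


mean = (97.678 + 97.839 + 95.322 + 98.566 + 97.167 + 99.073 + 97.778 + 97.825 + 98.686) / 9 = 97.77044444
s = sqrt(sum((x - mean)^2)/(n-1)) = 1.0921942
u_A = s / sqrt(n) = 1.0921942 / sqrt(9) = 0.36406473
u_B1 = 1.1 / sqrt(2) = 0.77781746
u_B2 = 0.111 / sqrt(3) = 0.06408588
u_B3 = 0.279 / sqrt(6) = 0.11390127
u_B4 = 0.122 / sqrt(2) = 0.086267027
uc = sqrt(0.36406473^2 + 0.77781746^2 + 0.06408588^2 + 0.11390127^2 + 0.086267027^2) = 0.8729637
U = k * uc = 2 * 0.8729637
U = 1.7459

1.7459


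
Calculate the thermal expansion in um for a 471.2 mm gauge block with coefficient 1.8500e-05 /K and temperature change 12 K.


dL = L * alpha * dT
= 471.2 * 1.8500e-05 * 12
= 0.1046064 mm
dL_um = 0.1046064 * 1000 = 104.6064 um

104.6064


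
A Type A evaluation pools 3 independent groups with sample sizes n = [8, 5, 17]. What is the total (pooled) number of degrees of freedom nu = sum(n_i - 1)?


nu = sum_i (n_i - 1)
nu = ((8 - 1) + (5 - 1) + (17 - 1))
nu = 7 + 4 + 16
nu = 27

27


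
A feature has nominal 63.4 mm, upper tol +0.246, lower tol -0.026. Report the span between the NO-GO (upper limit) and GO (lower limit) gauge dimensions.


GO = nominal - lower_tol (smallest hole = maximum material condition)
GO = 63.4 - 0.026 = 63.374
NO-GO = nominal + upper_tol (largest hole = least material condition)
NO-GO = 63.4 + 0.246 = 63.646
spread = NO-GO - GO = 63.646 - 63.374 = 0.2720

0.2720


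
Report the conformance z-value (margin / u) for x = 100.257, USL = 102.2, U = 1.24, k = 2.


u = U / k = 1.24 / 2 = 0.62
margin = |USL - x| = |102.2 - 100.257| = 1.943
z = margin / u = 1.943 / 0.62
z = 3.1339

3.1339


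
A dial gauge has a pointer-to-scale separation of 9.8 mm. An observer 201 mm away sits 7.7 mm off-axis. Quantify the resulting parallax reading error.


error = h * offset / d
= 9.8 * 7.7 / 201
= 0.3754

0.3754


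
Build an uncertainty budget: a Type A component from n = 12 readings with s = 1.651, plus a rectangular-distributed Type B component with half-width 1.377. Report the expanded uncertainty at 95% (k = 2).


u_A = s / sqrt(n) = 1.651 / sqrt(12) = 0.47660265
u_B = half_width / sqrt(3) = 1.377 / sqrt(3) = 0.79501132
uc = sqrt(u_A^2 + u_B^2) = sqrt(0.47660265^2 + 0.79501132^2) = 0.92692669
U = k * uc = 2 * 0.92692669
U = 1.8539

1.8539


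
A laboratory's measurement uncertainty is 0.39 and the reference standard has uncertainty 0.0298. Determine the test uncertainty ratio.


TUR = u_lab / u_ref
= 0.39 / 0.0298
= 13.0872

13.0872


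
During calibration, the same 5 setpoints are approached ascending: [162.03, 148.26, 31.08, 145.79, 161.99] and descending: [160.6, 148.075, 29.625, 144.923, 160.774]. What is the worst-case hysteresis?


|162.03 - 160.6| = 1.4300
|148.26 - 148.075| = 0.1850
|31.08 - 29.625| = 1.4550
|145.79 - 144.923| = 0.8670
|161.99 - 160.774| = 1.2160
hysteresis = max(diffs) = 1.4550

1.4550


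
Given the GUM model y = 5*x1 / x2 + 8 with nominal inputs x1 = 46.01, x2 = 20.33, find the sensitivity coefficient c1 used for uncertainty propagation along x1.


y = 5*x1 / x2 + 8
dy/dx1 = 5/x2
Evaluate at x2 = 20.33: c1 = 5 / 20.33
c1 = 0.2459

0.2459


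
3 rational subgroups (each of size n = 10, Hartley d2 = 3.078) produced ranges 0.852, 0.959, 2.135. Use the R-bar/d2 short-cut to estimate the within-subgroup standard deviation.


R_bar = (0.852 + 0.959 + 2.135) / 3
R_bar = 3.946 / 3 = 1.3153333
sigma_hat = R_bar / d2 = 1.3153333 / 3.078 = 0.4273

0.4273


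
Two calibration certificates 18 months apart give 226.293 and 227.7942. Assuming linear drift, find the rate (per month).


rate = (v2 - v1) / months
= (227.7942 - 226.293) / 18
= 1.5012 / 18
= 0.0834

0.0834


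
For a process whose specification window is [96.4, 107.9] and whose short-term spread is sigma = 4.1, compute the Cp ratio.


Cp = (USL - LSL) / (6 * sigma)
= (107.9 - 96.4) / (6 * 4.1)
= 11.5000 / 24.6000
= 0.4675

0.4675


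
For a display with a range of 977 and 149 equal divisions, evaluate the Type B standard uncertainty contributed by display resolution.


resolution = range / divisions
resolution = 977 / 149 = 6.557047
u_res = resolution / (2*sqrt(3))
u_res = 6.557047 / 3.4641016
u_res = 1.8929

1.8929


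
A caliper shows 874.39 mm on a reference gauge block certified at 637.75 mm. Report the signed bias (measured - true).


Systematic error = measured - true
= 874.39 - 637.75
= 236.6400

236.6400


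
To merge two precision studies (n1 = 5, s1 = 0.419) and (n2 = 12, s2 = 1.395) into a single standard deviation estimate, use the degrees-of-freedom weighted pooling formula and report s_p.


s_p = sqrt(((n1-1)*s1^2 + (n2-1)*s2^2) / (n1+n2-2))
numerator = (5-1)*0.419^2 + (12-1)*1.395^2 = 0.702244 + 21.406275 = 22.108519
denominator = 5 + 12 - 2 = 15
s_p^2 = 22.108519 / 15 = 1.4739013
s_p = sqrt(1.4739013) = 1.2140

1.2140


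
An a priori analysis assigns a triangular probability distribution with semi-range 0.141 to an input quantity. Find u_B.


u_B = half_width / sqrt(6)
u_B = 0.141 / 2.4494897
u_B = 0.0576

0.0576


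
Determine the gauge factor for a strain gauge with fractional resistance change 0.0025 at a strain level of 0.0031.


GF = (dR/R) / epsilon
= 0.0025 / 0.0031
= 0.8065

0.8065


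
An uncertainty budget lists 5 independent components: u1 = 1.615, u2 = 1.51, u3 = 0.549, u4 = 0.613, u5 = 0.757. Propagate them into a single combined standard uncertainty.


uc = sqrt(1.615^2 + 1.51^2 + 0.549^2 + 0.613^2 + 0.757^2)
uc = sqrt(6.138544)
uc = 2.4776

2.4776


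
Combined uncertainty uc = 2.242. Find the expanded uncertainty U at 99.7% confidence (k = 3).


U = k * uc
U = 3 * 2.242
U = 6.7260

6.7260


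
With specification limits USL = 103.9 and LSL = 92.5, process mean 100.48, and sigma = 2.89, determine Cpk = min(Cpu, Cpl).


Cpu = (USL - mean) / (3*sigma) = (103.9 - 100.48) / (3*2.89) = 0.3945
Cpl = (mean - LSL) / (3*sigma) = (100.48 - 92.5) / (3*2.89) = 0.9204
Cpk = min(Cpu, Cpl) = 0.3945

0.3945


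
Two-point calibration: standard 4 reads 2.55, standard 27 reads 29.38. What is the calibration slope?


slope = (y2 - y1) / (x2 - x1)
= (29.38 - 2.55) / (27 - 4)
= 26.8300 / 23
= 1.1665

1.1665


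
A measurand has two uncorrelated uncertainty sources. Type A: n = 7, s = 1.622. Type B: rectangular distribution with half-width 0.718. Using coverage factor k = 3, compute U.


u_A = s / sqrt(n) = 1.622 / sqrt(7) = 0.61305838
u_B = half_width / sqrt(3) = 0.718 / sqrt(3) = 0.41453749
uc = sqrt(u_A^2 + u_B^2) = sqrt(0.61305838^2 + 0.41453749^2) = 0.74005534
U = k * uc = 3 * 0.74005534
U = 2.2202

2.2202


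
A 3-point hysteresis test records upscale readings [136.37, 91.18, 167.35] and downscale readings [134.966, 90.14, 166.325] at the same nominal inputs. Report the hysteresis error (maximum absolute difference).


|136.37 - 134.966| = 1.4040
|91.18 - 90.14| = 1.0400
|167.35 - 166.325| = 1.0250
hysteresis = max(diffs) = 1.4040

1.4040


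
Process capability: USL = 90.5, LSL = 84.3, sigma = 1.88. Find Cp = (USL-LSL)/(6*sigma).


Cp = (USL - LSL) / (6 * sigma)
= (90.5 - 84.3) / (6 * 1.88)
= 6.2000 / 11.2800
= 0.5496

0.5496


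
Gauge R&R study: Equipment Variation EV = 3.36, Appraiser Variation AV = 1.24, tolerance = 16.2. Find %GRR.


GRR = sqrt(EV^2 + AV^2) = sqrt(3.36^2 + 1.24^2) = 3.5815081
%GRR = GRR / tol * 100 = 3.5815081 / 16.2 * 100
%GRR = 22.1081

22.1081


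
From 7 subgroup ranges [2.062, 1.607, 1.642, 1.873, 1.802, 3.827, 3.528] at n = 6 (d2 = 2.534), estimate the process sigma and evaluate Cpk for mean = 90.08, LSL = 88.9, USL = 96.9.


R_bar = (2.062 + 1.607 + 1.642 + 1.873 + 1.802 + 3.827 + 3.528) / 7 = 2.3344286
sigma = R_bar / d2 = 2.3344286 / 2.534 = 0.92124254
Cp = (USL - LSL)/(6*sigma) = (96.9 - 88.9)/(6*0.92124254) = 1.4473
Cpu = (96.9 - 90.08)/(3*0.92124254) = 2.4677
Cpl = (90.08 - 88.9)/(3*0.92124254) = 0.4270
Cpk = min(Cpu, Cpl) = 0.4270

0.4270


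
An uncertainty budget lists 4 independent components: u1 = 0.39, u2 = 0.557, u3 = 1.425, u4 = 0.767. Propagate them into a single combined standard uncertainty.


uc = sqrt(0.39^2 + 0.557^2 + 1.425^2 + 0.767^2)
uc = sqrt(3.081263)
uc = 1.7554

1.7554


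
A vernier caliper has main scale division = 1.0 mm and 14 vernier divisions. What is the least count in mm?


LC = MSD / n_div
= 1.0 / 14
= 0.0714

0.0714


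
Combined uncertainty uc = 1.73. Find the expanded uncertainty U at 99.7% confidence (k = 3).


U = k * uc
U = 3 * 1.73
U = 5.1900

5.1900


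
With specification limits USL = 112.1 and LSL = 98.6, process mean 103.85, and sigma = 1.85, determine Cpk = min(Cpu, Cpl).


Cpu = (USL - mean) / (3*sigma) = (112.1 - 103.85) / (3*1.85) = 1.4865
Cpl = (mean - LSL) / (3*sigma) = (103.85 - 98.6) / (3*1.85) = 0.9459
Cpk = min(Cpu, Cpl) = 0.9459

0.9459


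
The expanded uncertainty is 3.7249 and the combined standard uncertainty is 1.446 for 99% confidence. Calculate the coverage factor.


k = U / uc
k = 3.7249 / 1.446
k = 2.576

2.576


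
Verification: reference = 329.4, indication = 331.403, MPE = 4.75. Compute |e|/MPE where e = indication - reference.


e = indication - reference = 331.403 - 329.4 = 2.0030
|e| = 2.0030
ratio = |e| / MPE = 2.0030 / 4.75
ratio = 0.4217

0.4217


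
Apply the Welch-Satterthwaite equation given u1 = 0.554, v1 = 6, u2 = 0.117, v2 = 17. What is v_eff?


uc = sqrt(u1^2 + u2^2) = sqrt(0.554^2 + 0.117^2) = 0.56621992
v_eff = uc^4 / (u1^4/v1 + u2^4/v2)
= 0.56621992^4 / (0.554^4/6 + 0.117^4/17)
= 0.10278756 / 0.015710595
v_eff = 6.5426

6.5426


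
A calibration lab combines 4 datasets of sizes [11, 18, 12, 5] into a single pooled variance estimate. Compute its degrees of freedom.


nu = sum_i (n_i - 1)
nu = ((11 - 1) + (18 - 1) + (12 - 1) + (5 - 1))
nu = 10 + 17 + 11 + 4
nu = 42

42


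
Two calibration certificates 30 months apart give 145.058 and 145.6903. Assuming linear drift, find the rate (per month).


rate = (v2 - v1) / months
= (145.6903 - 145.058) / 30
= 0.6323 / 30
= 0.0211

0.0211


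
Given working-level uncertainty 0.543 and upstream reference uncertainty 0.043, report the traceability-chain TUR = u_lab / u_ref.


TUR = u_lab / u_ref
= 0.543 / 0.043
= 12.6279

12.6279


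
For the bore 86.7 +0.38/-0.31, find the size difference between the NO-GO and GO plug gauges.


GO = nominal - lower_tol (smallest hole = maximum material condition)
GO = 86.7 - 0.31 = 86.39
NO-GO = nominal + upper_tol (largest hole = least material condition)
NO-GO = 86.7 + 0.38 = 87.08
spread = NO-GO - GO = 87.08 - 86.39 = 0.6900

0.6900


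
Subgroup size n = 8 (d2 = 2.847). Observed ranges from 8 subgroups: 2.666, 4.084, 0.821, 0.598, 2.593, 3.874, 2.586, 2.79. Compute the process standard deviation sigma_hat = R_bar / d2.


R_bar = (2.666 + 4.084 + 0.821 + 0.598 + 2.593 + 3.874 + 2.586 + 2.79) / 8
R_bar = 20.012 / 8 = 2.5015
sigma_hat = R_bar / d2 = 2.5015 / 2.847 = 0.8786

0.8786


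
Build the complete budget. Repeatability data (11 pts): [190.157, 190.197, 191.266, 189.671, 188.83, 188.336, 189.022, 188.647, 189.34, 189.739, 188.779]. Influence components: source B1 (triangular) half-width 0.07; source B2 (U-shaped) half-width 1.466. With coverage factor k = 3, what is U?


mean = (190.157 + 190.197 + 191.266 + 189.671 + 188.83 + 188.336 + 189.022 + 188.647 + 189.34 + 189.739 + 188.779) / 11 = 189.4530909
s = sqrt(sum((x - mean)^2)/(n-1)) = 0.86044761
u_A = s / sqrt(n) = 0.86044761 / sqrt(11) = 0.25943472
u_B1 = 0.07 / sqrt(6) = 0.02857738
u_B2 = 1.466 / sqrt(2) = 1.0366185
uc = sqrt(0.25943472^2 + 0.02857738^2 + 1.0366185^2) = 1.0689719
U = k * uc = 3 * 1.0689719
U = 3.2069

3.2069


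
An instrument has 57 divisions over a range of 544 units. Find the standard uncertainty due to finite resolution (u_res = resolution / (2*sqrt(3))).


resolution = range / divisions
resolution = 544 / 57 = 9.5438596
u_res = resolution / (2*sqrt(3))
u_res = 9.5438596 / 3.4641016
u_res = 2.7551

2.7551


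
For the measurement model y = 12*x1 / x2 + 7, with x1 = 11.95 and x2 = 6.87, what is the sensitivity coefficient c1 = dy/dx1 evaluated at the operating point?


y = 12*x1 / x2 + 7
dy/dx1 = 12/x2
Evaluate at x2 = 6.87: c1 = 12 / 6.87
c1 = 1.7467

1.7467


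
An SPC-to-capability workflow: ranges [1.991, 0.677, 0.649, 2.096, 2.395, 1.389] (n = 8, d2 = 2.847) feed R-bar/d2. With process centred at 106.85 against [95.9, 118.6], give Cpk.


R_bar = (1.991 + 0.677 + 0.649 + 2.096 + 2.395 + 1.389) / 6 = 1.5328333
sigma = R_bar / d2 = 1.5328333 / 2.847 = 0.53840299
Cp = (USL - LSL)/(6*sigma) = (118.6 - 95.9)/(6*0.53840299) = 7.0270
Cpu = (118.6 - 106.85)/(3*0.53840299) = 7.2746
Cpl = (106.85 - 95.9)/(3*0.53840299) = 6.7793
Cpk = min(Cpu, Cpl) = 6.7793

6.7793


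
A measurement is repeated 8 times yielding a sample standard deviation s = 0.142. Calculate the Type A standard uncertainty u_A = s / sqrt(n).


u_A = s / sqrt(n)
u_A = 0.142 / sqrt(8)
u_A = 0.142 / 2.8284271
u_A = 0.0502

0.0502


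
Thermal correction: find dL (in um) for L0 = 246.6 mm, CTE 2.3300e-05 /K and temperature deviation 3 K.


dL = L * alpha * dT
= 246.6 * 2.3300e-05 * 3
= 0.0172373 mm
dL_um = 0.0172373 * 1000 = 17.2373 um

17.2373


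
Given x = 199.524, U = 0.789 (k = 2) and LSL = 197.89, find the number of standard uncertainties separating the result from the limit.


u = U / k = 0.789 / 2 = 0.3945
margin = |LSL - x| = |197.89 - 199.524| = 1.634
z = margin / u = 1.634 / 0.3945
z = 4.1420

4.1420


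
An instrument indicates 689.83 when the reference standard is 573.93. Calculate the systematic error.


Systematic error = measured - true
= 689.83 - 573.93
= 115.9000

115.9000


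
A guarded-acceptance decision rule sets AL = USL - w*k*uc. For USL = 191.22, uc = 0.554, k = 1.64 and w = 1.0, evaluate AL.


U = k * uc = 1.64 * 0.554 = 0.90856
guard band g = w * U = 1.0 * 0.90856 = 0.90856
AL = USL - g = 191.22 - 0.90856
AL = 190.3114

190.3114


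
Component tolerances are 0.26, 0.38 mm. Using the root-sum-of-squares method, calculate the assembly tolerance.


RSS = sqrt(0.26^2 + 0.38^2)
= sqrt(0.212)
= 0.4604

0.4604


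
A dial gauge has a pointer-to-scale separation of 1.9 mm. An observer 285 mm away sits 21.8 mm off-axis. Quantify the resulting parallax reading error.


error = h * offset / d
= 1.9 * 21.8 / 285
= 0.1453

0.1453


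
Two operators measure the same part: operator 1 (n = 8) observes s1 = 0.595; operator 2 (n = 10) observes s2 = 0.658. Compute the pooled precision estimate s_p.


s_p = sqrt(((n1-1)*s1^2 + (n2-1)*s2^2) / (n1+n2-2))
numerator = (8-1)*0.595^2 + (10-1)*0.658^2 = 2.478175 + 3.896676 = 6.374851
denominator = 8 + 10 - 2 = 16
s_p^2 = 6.374851 / 16 = 0.39842819
s_p = sqrt(0.39842819) = 0.6312

0.6312


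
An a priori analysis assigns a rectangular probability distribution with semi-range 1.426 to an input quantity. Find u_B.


u_B = half_width / sqrt(3)
u_B = 1.426 / 1.7320508
u_B = 0.8233

0.8233


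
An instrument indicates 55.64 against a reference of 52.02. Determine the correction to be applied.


Correction = standard - reading
= 52.02 - 55.64
= -3.6200

-3.6200


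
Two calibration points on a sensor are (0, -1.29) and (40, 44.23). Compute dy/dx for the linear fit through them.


slope = (y2 - y1) / (x2 - x1)
= (44.23 - -1.29) / (40 - 0)
= 45.5200 / 40
= 1.1380

1.1380


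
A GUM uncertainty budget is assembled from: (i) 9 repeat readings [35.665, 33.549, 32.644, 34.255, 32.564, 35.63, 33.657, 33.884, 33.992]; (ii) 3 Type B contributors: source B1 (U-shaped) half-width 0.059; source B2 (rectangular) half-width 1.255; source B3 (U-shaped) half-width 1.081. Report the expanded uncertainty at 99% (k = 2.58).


mean = (35.665 + 33.549 + 32.644 + 34.255 + 32.564 + 35.63 + 33.657 + 33.884 + 33.992) / 9 = 33.98222222
s = sqrt(sum((x - mean)^2)/(n-1)) = 1.1026506
u_A = s / sqrt(n) = 1.1026506 / sqrt(9) = 0.3675502
u_B1 = 0.059 / sqrt(2) = 0.0417193
u_B2 = 1.255 / sqrt(3) = 0.72457459
u_B3 = 1.081 / sqrt(2) = 0.76438243
uc = sqrt(0.3675502^2 + 0.0417193^2 + 0.72457459^2 + 0.76438243^2) = 1.1162986
U = k * uc = 2.58 * 1.1162986
U = 2.8801

2.8801


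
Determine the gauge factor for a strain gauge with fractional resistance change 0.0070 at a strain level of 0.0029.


GF = (dR/R) / epsilon
= 0.0070 / 0.0029
= 2.4138

2.4138


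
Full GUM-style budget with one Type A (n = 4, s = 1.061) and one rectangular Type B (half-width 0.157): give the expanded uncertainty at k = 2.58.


u_A = s / sqrt(n) = 1.061 / sqrt(4) = 0.5305
u_B = half_width / sqrt(3) = 0.157 / sqrt(3) = 0.090643992
uc = sqrt(u_A^2 + u_B^2) = sqrt(0.5305^2 + 0.090643992^2) = 0.53818824
U = k * uc = 2.58 * 0.53818824
U = 1.3885

1.3885


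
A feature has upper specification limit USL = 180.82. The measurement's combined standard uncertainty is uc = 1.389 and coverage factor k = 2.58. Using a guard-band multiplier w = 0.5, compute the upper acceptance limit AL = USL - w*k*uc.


U = k * uc = 2.58 * 1.389 = 3.58362
guard band g = w * U = 0.5 * 3.58362 = 1.79181
AL = USL - g = 180.82 - 1.79181
AL = 179.0282

179.0282


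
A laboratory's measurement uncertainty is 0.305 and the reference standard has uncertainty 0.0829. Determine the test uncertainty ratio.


TUR = u_lab / u_ref
= 0.305 / 0.0829
= 3.6791

3.6791


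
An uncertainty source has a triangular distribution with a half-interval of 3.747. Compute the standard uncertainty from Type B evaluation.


u_B = half_width / sqrt(6)
u_B = 3.747 / 2.4494897
u_B = 1.5297

1.5297


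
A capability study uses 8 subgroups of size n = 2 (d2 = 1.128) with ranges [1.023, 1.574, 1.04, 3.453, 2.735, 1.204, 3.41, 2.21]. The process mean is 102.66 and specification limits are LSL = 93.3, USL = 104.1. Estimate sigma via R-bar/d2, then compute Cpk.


R_bar = (1.023 + 1.574 + 1.04 + 3.453 + 2.735 + 1.204 + 3.41 + 2.21) / 8 = 2.081125
sigma = R_bar / d2 = 2.081125 / 1.128 = 1.844969
Cp = (USL - LSL)/(6*sigma) = (104.1 - 93.3)/(6*1.844969) = 0.9756
Cpu = (104.1 - 102.66)/(3*1.844969) = 0.2602
Cpl = (102.66 - 93.3)/(3*1.844969) = 1.6911
Cpk = min(Cpu, Cpl) = 0.2602

0.2602


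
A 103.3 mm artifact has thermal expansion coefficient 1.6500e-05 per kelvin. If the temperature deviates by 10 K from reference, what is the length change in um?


dL = L * alpha * dT
= 103.3 * 1.6500e-05 * 10
= 0.0170445 mm
dL_um = 0.0170445 * 1000 = 17.0445 um

17.0445


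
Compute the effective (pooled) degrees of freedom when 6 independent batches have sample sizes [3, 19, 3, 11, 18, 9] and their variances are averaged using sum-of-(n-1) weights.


nu = sum_i (n_i - 1)
nu = ((3 - 1) + (19 - 1) + (3 - 1) + (11 - 1) + (18 - 1) + (9 - 1))
nu = 2 + 18 + 2 + 10 + 17 + 8
nu = 57

57


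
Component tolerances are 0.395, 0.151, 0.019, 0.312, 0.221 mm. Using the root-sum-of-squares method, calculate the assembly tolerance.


RSS = sqrt(0.395^2 + 0.151^2 + 0.019^2 + 0.312^2 + 0.221^2)
= sqrt(0.325372)
= 0.5704

0.5704


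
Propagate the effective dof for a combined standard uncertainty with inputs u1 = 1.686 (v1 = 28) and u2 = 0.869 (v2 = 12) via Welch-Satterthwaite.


uc = sqrt(u1^2 + u2^2) = sqrt(1.686^2 + 0.869^2) = 1.8967754
v_eff = uc^4 / (u1^4/v1 + u2^4/v2)
= 1.8967754^4 / (1.686^4/28 + 0.869^4/12)
= 12.943855 / 0.33610635
v_eff = 38.5112

38.5112


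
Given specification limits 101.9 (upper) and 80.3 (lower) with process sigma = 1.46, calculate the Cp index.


Cp = (USL - LSL) / (6 * sigma)
= (101.9 - 80.3) / (6 * 1.46)
= 21.6000 / 8.7600
= 2.4658

2.4658


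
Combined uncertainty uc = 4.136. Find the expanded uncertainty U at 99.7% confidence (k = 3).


U = k * uc
U = 3 * 4.136
U = 12.4080

12.4080


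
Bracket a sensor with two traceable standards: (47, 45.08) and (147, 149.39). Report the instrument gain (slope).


slope = (y2 - y1) / (x2 - x1)
= (149.39 - 45.08) / (147 - 47)
= 104.3100 / 100
= 1.0431

1.0431


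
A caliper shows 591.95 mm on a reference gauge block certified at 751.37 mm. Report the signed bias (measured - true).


Systematic error = measured - true
= 591.95 - 751.37
= -159.4200

-159.4200


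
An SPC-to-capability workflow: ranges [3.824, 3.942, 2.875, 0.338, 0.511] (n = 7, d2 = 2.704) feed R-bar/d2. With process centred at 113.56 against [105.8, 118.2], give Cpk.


R_bar = (3.824 + 3.942 + 2.875 + 0.338 + 0.511) / 5 = 2.298
sigma = R_bar / d2 = 2.298 / 2.704 = 0.84985207
Cp = (USL - LSL)/(6*sigma) = (118.2 - 105.8)/(6*0.84985207) = 2.4318
Cpu = (118.2 - 113.56)/(3*0.84985207) = 1.8199
Cpl = (113.56 - 105.8)/(3*0.84985207) = 3.0437
Cpk = min(Cpu, Cpl) = 1.8199

1.8199


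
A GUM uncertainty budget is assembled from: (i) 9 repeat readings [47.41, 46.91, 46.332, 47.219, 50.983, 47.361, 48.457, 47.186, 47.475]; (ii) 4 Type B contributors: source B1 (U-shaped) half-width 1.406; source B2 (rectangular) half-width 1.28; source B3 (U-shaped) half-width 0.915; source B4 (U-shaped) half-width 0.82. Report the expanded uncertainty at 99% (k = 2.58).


mean = (47.41 + 46.91 + 46.332 + 47.219 + 50.983 + 47.361 + 48.457 + 47.186 + 47.475) / 9 = 47.70366667
s = sqrt(sum((x - mean)^2)/(n-1)) = 1.3505436
u_A = s / sqrt(n) = 1.3505436 / sqrt(9) = 0.4501812
u_B1 = 1.406 / sqrt(2) = 0.99419213
u_B2 = 1.28 / sqrt(3) = 0.73900834
u_B3 = 0.915 / sqrt(2) = 0.6470027
u_B4 = 0.82 / sqrt(2) = 0.57982756
uc = sqrt(0.4501812^2 + 0.99419213^2 + 0.73900834^2 + 0.6470027^2 + 0.57982756^2) = 1.5786155
U = k * uc = 2.58 * 1.5786155
U = 4.0728

4.0728


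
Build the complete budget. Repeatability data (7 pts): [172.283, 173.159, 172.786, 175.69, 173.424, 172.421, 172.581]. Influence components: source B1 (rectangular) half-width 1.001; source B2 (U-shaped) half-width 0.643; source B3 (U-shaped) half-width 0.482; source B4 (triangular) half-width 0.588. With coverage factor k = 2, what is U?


mean = (172.283 + 173.159 + 172.786 + 175.69 + 173.424 + 172.421 + 172.581) / 7 = 173.192
s = sqrt(sum((x - mean)^2)/(n-1)) = 1.1728737
u_A = s / sqrt(n) = 1.1728737 / sqrt(7) = 0.44330459
u_B1 = 1.001 / sqrt(3) = 0.57792762
u_B2 = 0.643 / sqrt(2) = 0.45466966
u_B3 = 0.482 / sqrt(2) = 0.34082547
u_B4 = 0.588 / sqrt(6) = 0.24004999
uc = sqrt(0.44330459^2 + 0.57792762^2 + 0.45466966^2 + 0.34082547^2 + 0.24004999^2) = 0.95447881
U = k * uc = 2 * 0.95447881
U = 1.9090

1.9090


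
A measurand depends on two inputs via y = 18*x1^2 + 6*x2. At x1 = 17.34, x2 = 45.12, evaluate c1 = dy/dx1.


y = 18*x1^2 + 6*x2
dy/dx1 = 2*18*x1
Evaluate at x1 = 17.34: c1 = 36 * 17.34
c1 = 624.2400

624.2400


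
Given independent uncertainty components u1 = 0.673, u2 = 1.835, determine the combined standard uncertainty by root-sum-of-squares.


uc = sqrt(0.673^2 + 1.835^2)
uc = sqrt(3.820154)
uc = 1.9545

1.9545


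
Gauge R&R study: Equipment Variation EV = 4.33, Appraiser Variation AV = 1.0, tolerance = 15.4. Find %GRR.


GRR = sqrt(EV^2 + AV^2) = sqrt(4.33^2 + 1.0^2) = 4.4439734
%GRR = GRR / tol * 100 = 4.4439734 / 15.4 * 100
%GRR = 28.8570

28.8570


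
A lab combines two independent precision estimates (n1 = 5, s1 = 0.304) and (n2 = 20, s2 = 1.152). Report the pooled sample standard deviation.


s_p = sqrt(((n1-1)*s1^2 + (n2-1)*s2^2) / (n1+n2-2))
numerator = (5-1)*0.304^2 + (20-1)*1.152^2 = 0.369664 + 25.214976 = 25.58464
denominator = 5 + 20 - 2 = 23
s_p^2 = 25.58464 / 23 = 1.1123757
s_p = sqrt(1.1123757) = 1.0547

1.0547


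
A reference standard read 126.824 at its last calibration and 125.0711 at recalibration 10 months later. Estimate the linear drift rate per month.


rate = (v2 - v1) / months
= (125.0711 - 126.824) / 10
= -1.7529 / 10
= -0.1753

-0.1753


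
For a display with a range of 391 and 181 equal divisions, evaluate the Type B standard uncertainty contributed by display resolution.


resolution = range / divisions
resolution = 391 / 181 = 2.160221
u_res = resolution / (2*sqrt(3))
u_res = 2.160221 / 3.4641016
u_res = 0.6236

0.6236


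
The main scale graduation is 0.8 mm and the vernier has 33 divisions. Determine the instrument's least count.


LC = MSD / n_div
= 0.8 / 33
= 0.0242

0.0242


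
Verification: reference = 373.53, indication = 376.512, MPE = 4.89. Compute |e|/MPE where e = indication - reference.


e = indication - reference = 376.512 - 373.53 = 2.9820
|e| = 2.9820
ratio = |e| / MPE = 2.9820 / 4.89
ratio = 0.6098

0.6098


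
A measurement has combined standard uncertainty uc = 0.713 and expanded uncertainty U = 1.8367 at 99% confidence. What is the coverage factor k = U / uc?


k = U / uc
k = 1.8367 / 0.713
k = 2.576

2.576
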